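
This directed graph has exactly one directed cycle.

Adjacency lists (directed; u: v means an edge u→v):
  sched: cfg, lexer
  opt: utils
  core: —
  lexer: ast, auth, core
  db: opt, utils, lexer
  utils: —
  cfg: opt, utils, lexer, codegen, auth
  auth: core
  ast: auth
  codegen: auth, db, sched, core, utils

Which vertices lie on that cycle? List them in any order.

cfg, sched, codegen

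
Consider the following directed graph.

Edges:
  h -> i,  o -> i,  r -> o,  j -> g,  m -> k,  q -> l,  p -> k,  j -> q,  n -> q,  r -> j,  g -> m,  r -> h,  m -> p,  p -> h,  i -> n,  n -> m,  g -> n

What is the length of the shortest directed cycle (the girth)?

5

For each vertex v, BFS finds the shortest path from v back to v.
The shortest such closed walk is n → m → p → h → i → n, length 5.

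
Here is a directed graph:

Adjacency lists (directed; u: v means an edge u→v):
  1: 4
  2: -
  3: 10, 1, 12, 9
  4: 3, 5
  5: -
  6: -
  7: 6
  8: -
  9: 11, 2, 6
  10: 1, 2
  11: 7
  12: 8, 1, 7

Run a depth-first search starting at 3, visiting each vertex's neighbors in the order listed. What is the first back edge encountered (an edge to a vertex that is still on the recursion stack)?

4→3

DFS from 3 (visiting each vertex's neighbors in the order listed); mark gray on enter, black on exit:
3 gray
  10 gray
    1 gray
      4 gray
        4→3: 3 is gray → back edge
First back edge: 4 → 3.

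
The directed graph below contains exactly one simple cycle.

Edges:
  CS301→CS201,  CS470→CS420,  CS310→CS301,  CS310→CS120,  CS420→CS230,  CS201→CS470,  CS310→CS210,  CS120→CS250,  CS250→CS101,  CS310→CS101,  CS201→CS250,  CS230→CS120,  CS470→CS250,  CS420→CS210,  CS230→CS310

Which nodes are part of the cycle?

DFS with gray/black marking from CS420:
CS420 gray
  CS230 gray
    CS120 gray
      CS250 gray
        CS101 gray
        CS101 black
      CS250 black
    CS120 black
    CS310 gray
      CS301 gray
        CS201 gray
          CS470 gray
            CS470→CS250: CS250 black — skip
            CS470→CS420: CS420 is gray → back edge
Back edge closes the cycle CS420 → CS230 → CS310 → CS301 → CS201 → CS470 → CS420; its vertices are {CS201, CS230, CS301, CS310, CS420, CS470}.

CS201, CS230, CS301, CS310, CS420, CS470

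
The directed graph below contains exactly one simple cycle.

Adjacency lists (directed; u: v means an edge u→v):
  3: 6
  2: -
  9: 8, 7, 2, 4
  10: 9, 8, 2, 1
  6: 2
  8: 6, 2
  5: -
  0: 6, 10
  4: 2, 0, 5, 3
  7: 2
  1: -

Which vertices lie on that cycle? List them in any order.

0, 4, 9, 10

DFS with gray/black marking from 10:
10 gray
  9 gray
    8 gray
      6 gray
        2 gray
        2 black
      6 black
      8→2: 2 black — skip
    8 black
    7 gray
      7→2: 2 black — skip
    7 black
    9→2: 2 black — skip
    4 gray
      4→2: 2 black — skip
      0 gray
        0→6: 6 black — skip
        0→10: 10 is gray → back edge
Back edge closes the cycle 10 → 9 → 4 → 0 → 10; its vertices are {0, 4, 9, 10}.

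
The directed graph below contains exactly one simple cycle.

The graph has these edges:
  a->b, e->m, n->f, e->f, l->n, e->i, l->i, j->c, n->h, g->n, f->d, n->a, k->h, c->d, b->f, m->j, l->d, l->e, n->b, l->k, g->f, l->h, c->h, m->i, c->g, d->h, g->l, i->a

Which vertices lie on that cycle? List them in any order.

DFS with gray/black marking from g:
g gray
  f gray
    d gray
      h gray
      h black
    d black
  f black
  l gray
    k gray
      k→h: h black — skip
    k black
    l→h: h black — skip
    n gray
      n→f: f black — skip
      a gray
        b gray
          b→f: f black — skip
        b black
      a black
      n→b: b black — skip
      n→h: h black — skip
    n black
    i gray
      i→a: a black — skip
    i black
    e gray
      e→i: i black — skip
      e→f: f black — skip
      m gray
        m→i: i black — skip
        j gray
          c gray
            c→h: h black — skip
            c→d: d black — skip
            c→g: g is gray → back edge
Back edge closes the cycle g → l → e → m → j → c → g; its vertices are {c, e, g, j, l, m}.

c, e, g, j, l, m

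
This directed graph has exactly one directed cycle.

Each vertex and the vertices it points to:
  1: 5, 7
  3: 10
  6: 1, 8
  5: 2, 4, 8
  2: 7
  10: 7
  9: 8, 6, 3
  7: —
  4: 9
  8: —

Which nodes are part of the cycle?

DFS with gray/black marking from 5:
5 gray
  2 gray
    7 gray
    7 black
  2 black
  4 gray
    9 gray
      8 gray
      8 black
      6 gray
        1 gray
          1→5: 5 is gray → back edge
Back edge closes the cycle 5 → 4 → 9 → 6 → 1 → 5; its vertices are {1, 4, 5, 6, 9}.

1, 4, 5, 6, 9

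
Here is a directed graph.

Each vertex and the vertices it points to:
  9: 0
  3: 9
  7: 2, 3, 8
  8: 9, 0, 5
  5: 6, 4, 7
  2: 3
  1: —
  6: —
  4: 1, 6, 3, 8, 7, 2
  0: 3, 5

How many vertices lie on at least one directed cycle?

A vertex is on a directed cycle iff it belongs to a strongly connected component of size ≥ 2 (or has a self-loop).
The vertices on cycles are {0, 2, 3, 4, 5, 7, 8, 9} — 8 in total.

8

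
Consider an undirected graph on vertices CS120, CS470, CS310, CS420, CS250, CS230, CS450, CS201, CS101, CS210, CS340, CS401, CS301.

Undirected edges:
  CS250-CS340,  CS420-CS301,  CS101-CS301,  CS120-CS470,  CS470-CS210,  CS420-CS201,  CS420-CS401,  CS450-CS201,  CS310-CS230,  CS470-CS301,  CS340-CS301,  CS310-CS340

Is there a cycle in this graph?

No

DFS, tracking each vertex's parent; an edge to a visited non-parent vertex closes a cycle.
Start from CS420:
visit CS420 (parent –)
  visit CS201 (parent CS420)
    CS201–CS420: parent, skip
    visit CS450 (parent CS201)
      CS450–CS201: parent, skip
  visit CS401 (parent CS420)
    CS401–CS420: parent, skip
  visit CS301 (parent CS420)
    CS301–CS420: parent, skip
    visit CS340 (parent CS301)
      visit CS250 (parent CS340)
        CS250–CS340: parent, skip
      CS340–CS301: parent, skip
      visit CS310 (parent CS340)
        visit CS230 (parent CS310)
          CS230–CS310: parent, skip
        CS310–CS340: parent, skip
    visit CS101 (parent CS301)
      CS101–CS301: parent, skip
    visit CS470 (parent CS301)
      CS470–CS301: parent, skip
      visit CS210 (parent CS470)
        CS210–CS470: parent, skip
      visit CS120 (parent CS470)
        CS120–CS470: parent, skip
No non-parent visited neighbor found — the graph is a forest.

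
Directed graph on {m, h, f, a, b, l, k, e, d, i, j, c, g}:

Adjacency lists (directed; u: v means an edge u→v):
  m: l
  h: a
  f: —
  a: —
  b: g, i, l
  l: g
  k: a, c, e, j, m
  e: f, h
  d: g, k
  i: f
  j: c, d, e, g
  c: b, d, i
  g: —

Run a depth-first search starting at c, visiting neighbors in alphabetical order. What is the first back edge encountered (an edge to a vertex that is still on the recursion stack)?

DFS from c (visiting neighbors in alphabetical order); mark gray on enter, black on exit:
c gray
  b gray
    g gray
    g black
    i gray
      f gray
      f black
    i black
    l gray
      l→g: g black — skip
    l black
  b black
  d gray
    d→g: g black — skip
    k gray
      a gray
      a black
      k→c: c is gray → back edge
First back edge: k → c.

k→c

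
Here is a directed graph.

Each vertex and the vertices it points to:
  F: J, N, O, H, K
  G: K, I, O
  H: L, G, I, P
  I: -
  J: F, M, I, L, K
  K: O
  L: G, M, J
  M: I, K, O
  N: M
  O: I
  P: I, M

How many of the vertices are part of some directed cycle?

A vertex is on a directed cycle iff it belongs to a strongly connected component of size ≥ 2 (or has a self-loop).
The vertices on cycles are {F, H, J, L} — 4 in total.

4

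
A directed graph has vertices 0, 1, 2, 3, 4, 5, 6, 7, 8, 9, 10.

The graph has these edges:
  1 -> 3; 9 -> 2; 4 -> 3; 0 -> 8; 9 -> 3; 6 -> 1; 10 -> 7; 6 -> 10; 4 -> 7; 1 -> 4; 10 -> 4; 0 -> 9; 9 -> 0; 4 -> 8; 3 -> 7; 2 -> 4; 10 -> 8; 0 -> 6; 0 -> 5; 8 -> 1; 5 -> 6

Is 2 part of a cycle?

No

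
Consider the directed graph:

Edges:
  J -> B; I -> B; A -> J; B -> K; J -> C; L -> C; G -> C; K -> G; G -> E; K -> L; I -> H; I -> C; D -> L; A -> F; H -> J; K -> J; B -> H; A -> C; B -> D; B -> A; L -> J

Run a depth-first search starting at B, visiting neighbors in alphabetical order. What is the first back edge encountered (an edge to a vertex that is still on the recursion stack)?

DFS from B (visiting neighbors in alphabetical order); mark gray on enter, black on exit:
B gray
  A gray
    C gray
    C black
    F gray
    F black
    J gray
      J→B: B is gray → back edge
First back edge: J → B.

J->B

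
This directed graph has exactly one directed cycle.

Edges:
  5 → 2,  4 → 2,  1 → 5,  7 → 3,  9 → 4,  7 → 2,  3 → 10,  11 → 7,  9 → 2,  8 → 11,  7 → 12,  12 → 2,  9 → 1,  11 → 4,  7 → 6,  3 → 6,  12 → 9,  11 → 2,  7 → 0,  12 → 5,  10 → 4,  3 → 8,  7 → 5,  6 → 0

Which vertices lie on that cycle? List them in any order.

DFS with gray/black marking from 7:
7 gray
  3 gray
    8 gray
      11 gray
        11→7: 7 is gray → back edge
Back edge closes the cycle 7 → 3 → 8 → 11 → 7; its vertices are {3, 7, 8, 11}.

3, 7, 8, 11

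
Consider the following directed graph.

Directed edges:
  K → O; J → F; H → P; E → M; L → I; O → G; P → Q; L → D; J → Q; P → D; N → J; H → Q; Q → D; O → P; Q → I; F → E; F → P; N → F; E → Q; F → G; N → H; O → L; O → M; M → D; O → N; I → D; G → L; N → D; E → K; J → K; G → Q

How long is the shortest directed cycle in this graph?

4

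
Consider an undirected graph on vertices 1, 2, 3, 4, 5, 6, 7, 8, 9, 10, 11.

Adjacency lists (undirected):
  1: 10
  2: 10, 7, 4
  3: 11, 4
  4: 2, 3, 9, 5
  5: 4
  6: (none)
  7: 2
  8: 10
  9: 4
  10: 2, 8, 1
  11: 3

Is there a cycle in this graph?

DFS, tracking each vertex's parent; an edge to a visited non-parent vertex closes a cycle.
Start from 8:
visit 8 (parent –)
  visit 10 (parent 8)
    visit 2 (parent 10)
      2–10: parent, skip
      visit 7 (parent 2)
        7–2: parent, skip
      visit 4 (parent 2)
        4–2: parent, skip
        visit 3 (parent 4)
          visit 11 (parent 3)
            11–3: parent, skip
          3–4: parent, skip
        visit 9 (parent 4)
          9–4: parent, skip
        visit 5 (parent 4)
          5–4: parent, skip
    10–8: parent, skip
    visit 1 (parent 10)
      1–10: parent, skip
visit 6 (parent –)
No non-parent visited neighbor found — the graph is a forest.

No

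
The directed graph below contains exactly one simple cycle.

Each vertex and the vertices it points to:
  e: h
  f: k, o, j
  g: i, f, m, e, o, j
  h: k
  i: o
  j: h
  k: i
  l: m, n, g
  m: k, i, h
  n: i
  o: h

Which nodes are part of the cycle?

h, i, k, o

DFS with gray/black marking from o:
o gray
  h gray
    k gray
      i gray
        i→o: o is gray → back edge
Back edge closes the cycle o → h → k → i → o; its vertices are {h, i, k, o}.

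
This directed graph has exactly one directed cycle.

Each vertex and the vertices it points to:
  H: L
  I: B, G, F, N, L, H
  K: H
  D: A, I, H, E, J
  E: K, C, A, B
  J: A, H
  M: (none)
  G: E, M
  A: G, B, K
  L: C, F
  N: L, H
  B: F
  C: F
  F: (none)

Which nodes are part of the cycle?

A, E, G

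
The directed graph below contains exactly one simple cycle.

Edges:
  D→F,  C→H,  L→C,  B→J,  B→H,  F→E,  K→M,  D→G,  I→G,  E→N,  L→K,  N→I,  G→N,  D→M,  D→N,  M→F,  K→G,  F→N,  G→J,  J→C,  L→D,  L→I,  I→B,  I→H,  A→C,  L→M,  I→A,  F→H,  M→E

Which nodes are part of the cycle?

G, I, N

DFS with gray/black marking from I:
I gray
  A gray
    C gray
      H gray
      H black
    C black
  A black
  B gray
    B→H: H black — skip
    J gray
      J→C: C black — skip
    J black
  B black
  G gray
    N gray
      N→I: I is gray → back edge
Back edge closes the cycle I → G → N → I; its vertices are {G, I, N}.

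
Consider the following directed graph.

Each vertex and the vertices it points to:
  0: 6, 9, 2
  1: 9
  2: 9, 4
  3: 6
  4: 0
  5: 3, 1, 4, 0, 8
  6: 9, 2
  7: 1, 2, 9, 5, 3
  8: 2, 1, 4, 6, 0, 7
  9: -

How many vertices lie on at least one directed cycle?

7

A vertex is on a directed cycle iff it belongs to a strongly connected component of size ≥ 2 (or has a self-loop).
The vertices on cycles are {0, 2, 4, 5, 6, 7, 8} — 7 in total.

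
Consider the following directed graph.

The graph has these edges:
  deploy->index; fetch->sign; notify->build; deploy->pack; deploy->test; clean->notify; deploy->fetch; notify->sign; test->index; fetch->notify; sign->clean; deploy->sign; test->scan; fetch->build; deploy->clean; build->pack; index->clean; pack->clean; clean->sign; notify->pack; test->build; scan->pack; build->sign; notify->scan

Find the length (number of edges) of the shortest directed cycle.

For each vertex v, BFS finds the shortest path from v back to v.
The shortest such closed walk is sign → clean → sign, length 2.

2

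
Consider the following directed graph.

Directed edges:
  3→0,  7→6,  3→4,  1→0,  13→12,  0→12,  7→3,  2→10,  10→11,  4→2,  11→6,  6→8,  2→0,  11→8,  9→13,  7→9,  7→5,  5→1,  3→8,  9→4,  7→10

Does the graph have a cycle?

No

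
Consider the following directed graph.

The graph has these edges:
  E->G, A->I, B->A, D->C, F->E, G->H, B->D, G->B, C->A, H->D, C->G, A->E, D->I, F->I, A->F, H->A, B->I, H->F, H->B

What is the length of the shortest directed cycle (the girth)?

For each vertex v, BFS finds the shortest path from v back to v.
The shortest such closed walk is C → G → H → D → C, length 4.

4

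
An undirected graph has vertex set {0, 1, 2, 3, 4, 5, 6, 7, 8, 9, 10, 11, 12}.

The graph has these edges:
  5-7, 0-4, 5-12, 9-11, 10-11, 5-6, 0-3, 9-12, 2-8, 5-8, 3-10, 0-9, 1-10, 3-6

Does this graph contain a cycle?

Yes

DFS, tracking each vertex's parent; an edge to a visited non-parent vertex closes a cycle.
Start from 2:
visit 2 (parent –)
  visit 8 (parent 2)
    8–2: parent, skip
    visit 5 (parent 8)
      visit 6 (parent 5)
        visit 3 (parent 6)
          visit 10 (parent 3)
            visit 11 (parent 10)
              visit 9 (parent 11)
                visit 12 (parent 9)
                  12–9: parent, skip
                  12–5: 5 visited and ≠ parent → cycle
Cycle: 5 – 6 – 3 – 10 – 11 – 9 – 12 – 5.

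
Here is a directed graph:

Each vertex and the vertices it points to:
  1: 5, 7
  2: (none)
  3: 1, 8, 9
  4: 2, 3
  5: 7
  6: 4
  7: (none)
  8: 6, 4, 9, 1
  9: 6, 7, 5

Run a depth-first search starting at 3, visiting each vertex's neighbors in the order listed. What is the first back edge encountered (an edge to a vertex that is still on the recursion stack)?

DFS from 3 (visiting each vertex's neighbors in the order listed); mark gray on enter, black on exit:
3 gray
  1 gray
    5 gray
      7 gray
      7 black
    5 black
    1→7: 7 black — skip
  1 black
  8 gray
    6 gray
      4 gray
        2 gray
        2 black
        4→3: 3 is gray → back edge
First back edge: 4 → 3.

4→3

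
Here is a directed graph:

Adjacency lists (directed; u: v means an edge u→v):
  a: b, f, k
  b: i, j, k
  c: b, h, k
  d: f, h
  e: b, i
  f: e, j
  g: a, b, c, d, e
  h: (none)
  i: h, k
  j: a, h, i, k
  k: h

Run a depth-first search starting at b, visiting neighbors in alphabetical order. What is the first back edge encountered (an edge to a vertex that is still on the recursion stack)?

DFS from b (visiting neighbors in alphabetical order); mark gray on enter, black on exit:
b gray
  i gray
    h gray
    h black
    k gray
      k→h: h black — skip
    k black
  i black
  j gray
    a gray
      a→b: b is gray → back edge
First back edge: a → b.

a→b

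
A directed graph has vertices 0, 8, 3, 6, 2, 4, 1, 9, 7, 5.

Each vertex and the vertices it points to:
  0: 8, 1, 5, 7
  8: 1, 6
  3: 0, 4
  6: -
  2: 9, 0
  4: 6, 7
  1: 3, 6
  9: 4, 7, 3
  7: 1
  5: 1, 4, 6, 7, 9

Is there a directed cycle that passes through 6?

No

6 lies on a cycle iff there is a path from 6 back to itself.
Exploring from 6, it never reaches itself; equivalently, its strongly connected component is a singleton.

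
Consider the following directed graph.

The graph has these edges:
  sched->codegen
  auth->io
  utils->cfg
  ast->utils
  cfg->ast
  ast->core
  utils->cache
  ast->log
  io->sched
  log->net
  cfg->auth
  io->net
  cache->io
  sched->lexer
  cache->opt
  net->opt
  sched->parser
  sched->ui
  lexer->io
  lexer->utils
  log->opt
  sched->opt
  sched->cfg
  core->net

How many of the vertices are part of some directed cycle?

8

A vertex is on a directed cycle iff it belongs to a strongly connected component of size ≥ 2 (or has a self-loop).
The vertices on cycles are {io, ast, cfg, auth, cache, lexer, sched, utils} — 8 in total.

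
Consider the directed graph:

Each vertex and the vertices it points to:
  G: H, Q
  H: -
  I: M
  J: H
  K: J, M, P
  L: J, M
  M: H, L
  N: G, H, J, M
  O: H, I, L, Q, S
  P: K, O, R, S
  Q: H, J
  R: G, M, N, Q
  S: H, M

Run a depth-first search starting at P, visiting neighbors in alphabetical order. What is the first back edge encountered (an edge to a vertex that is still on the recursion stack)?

L→M

DFS from P (visiting neighbors in alphabetical order); mark gray on enter, black on exit:
P gray
  K gray
    J gray
      H gray
      H black
    J black
    M gray
      M→H: H black — skip
      L gray
        L→J: J black — skip
        L→M: M is gray → back edge
First back edge: L → M.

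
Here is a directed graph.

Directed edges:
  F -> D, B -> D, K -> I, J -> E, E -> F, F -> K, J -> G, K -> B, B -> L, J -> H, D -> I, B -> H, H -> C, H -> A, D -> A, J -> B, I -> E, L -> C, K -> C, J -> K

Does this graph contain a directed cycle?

Yes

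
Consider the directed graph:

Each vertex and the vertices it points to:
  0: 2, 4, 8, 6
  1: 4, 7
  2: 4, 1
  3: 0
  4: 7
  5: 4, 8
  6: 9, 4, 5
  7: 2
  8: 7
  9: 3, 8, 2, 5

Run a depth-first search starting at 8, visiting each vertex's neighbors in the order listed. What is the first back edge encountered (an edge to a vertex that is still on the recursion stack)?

4→7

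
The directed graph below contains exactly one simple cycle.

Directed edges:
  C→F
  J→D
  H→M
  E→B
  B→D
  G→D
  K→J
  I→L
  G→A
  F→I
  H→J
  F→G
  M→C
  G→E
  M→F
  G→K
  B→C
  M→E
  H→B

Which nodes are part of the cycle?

DFS with gray/black marking from F:
F gray
  I gray
    L gray
    L black
  I black
  G gray
    D gray
    D black
    K gray
      J gray
        J→D: D black — skip
      J black
    K black
    A gray
    A black
    E gray
      B gray
        C gray
          C→F: F is gray → back edge
Back edge closes the cycle F → G → E → B → C → F; its vertices are {B, C, E, F, G}.

B, C, E, F, G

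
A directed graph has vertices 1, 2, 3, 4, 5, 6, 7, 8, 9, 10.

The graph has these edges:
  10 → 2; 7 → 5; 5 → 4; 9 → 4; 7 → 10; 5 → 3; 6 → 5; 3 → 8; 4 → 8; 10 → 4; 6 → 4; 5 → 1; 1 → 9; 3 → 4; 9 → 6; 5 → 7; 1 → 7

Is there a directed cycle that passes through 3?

No

3 lies on a cycle iff there is a path from 3 back to itself.
Exploring from 3, it never reaches itself; equivalently, its strongly connected component is a singleton.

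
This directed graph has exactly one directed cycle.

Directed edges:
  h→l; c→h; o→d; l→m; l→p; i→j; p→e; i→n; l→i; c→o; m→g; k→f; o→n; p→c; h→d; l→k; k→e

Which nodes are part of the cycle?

c, h, l, p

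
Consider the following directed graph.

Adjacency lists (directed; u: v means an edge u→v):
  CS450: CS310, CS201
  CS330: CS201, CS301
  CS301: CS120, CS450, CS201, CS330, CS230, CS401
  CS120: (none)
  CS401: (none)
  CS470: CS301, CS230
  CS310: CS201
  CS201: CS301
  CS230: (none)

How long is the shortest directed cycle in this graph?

For each vertex v, BFS finds the shortest path from v back to v.
The shortest such closed walk is CS301 → CS201 → CS301, length 2.

2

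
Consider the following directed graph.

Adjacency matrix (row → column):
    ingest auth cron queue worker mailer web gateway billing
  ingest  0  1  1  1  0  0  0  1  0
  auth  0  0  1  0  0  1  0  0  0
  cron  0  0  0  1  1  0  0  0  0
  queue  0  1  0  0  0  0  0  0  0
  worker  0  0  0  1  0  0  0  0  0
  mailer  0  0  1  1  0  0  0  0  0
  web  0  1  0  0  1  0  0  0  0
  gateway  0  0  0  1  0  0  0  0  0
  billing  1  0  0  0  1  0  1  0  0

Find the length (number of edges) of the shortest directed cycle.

3

For each vertex v, BFS finds the shortest path from v back to v.
The shortest such closed walk is auth → cron → queue → auth, length 3.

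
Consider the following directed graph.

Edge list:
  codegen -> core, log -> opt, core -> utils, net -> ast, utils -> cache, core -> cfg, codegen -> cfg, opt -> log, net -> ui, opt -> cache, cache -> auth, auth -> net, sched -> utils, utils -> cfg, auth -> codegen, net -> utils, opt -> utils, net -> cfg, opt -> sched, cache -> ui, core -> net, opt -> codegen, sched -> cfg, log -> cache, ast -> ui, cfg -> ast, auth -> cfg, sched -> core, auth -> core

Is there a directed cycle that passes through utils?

utils is on a cycle iff utils can reach itself via ≥1 edge.
utils → cache → auth → net → utils — yes.

Yes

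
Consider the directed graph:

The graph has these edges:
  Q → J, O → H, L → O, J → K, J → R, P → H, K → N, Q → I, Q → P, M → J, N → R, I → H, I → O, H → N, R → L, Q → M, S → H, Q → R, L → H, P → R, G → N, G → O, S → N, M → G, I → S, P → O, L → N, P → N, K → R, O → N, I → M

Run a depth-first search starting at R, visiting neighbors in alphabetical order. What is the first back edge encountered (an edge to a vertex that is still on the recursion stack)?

DFS from R (visiting neighbors in alphabetical order); mark gray on enter, black on exit:
R gray
  L gray
    H gray
      N gray
        N→R: R is gray → back edge
First back edge: N → R.

N→R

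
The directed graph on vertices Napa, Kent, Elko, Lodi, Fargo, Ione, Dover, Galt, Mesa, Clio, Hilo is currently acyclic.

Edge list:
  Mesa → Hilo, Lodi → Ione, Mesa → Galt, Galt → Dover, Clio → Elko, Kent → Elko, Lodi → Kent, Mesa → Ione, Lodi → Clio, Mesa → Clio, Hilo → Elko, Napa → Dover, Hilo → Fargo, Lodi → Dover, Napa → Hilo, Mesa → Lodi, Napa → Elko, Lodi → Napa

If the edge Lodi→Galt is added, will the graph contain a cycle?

Adding Lodi→Galt creates a cycle iff Galt can already reach Lodi.
Explore from Galt: no path reaches Lodi. The graph stays acyclic.

No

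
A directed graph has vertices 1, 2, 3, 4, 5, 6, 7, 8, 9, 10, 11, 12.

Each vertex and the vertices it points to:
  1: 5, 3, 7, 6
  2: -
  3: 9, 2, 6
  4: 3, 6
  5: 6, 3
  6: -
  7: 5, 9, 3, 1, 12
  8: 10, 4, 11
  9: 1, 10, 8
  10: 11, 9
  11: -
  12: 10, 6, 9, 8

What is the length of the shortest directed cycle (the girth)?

2

For each vertex v, BFS finds the shortest path from v back to v.
The shortest such closed walk is 1 → 7 → 1, length 2.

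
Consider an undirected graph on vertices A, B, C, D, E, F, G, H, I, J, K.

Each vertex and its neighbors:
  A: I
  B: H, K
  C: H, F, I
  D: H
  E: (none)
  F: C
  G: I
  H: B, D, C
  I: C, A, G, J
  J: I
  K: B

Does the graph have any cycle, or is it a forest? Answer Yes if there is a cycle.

No

DFS, tracking each vertex's parent; an edge to a visited non-parent vertex closes a cycle.
Start from B:
visit B (parent –)
  visit H (parent B)
    H–B: parent, skip
    visit D (parent H)
      D–H: parent, skip
    visit C (parent H)
      C–H: parent, skip
      visit F (parent C)
        F–C: parent, skip
      visit I (parent C)
        I–C: parent, skip
        visit A (parent I)
          A–I: parent, skip
        visit G (parent I)
          G–I: parent, skip
        visit J (parent I)
          J–I: parent, skip
  visit K (parent B)
    K–B: parent, skip
visit E (parent –)
No non-parent visited neighbor found — the graph is a forest.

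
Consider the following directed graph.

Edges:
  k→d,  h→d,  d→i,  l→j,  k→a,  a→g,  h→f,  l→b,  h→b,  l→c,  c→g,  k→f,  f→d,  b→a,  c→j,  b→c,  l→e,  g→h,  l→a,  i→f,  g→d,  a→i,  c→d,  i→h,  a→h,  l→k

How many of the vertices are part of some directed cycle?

A vertex is on a directed cycle iff it belongs to a strongly connected component of size ≥ 2 (or has a self-loop).
The vertices on cycles are {a, b, c, d, f, g, h, i} — 8 in total.

8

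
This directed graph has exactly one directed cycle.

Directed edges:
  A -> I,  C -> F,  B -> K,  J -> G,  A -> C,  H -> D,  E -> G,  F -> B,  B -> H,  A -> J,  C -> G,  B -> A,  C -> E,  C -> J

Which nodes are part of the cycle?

DFS with gray/black marking from B:
B gray
  A gray
    J gray
      G gray
      G black
    J black
    I gray
    I black
    C gray
      F gray
        F→B: B is gray → back edge
Back edge closes the cycle B → A → C → F → B; its vertices are {A, B, C, F}.

A, B, C, F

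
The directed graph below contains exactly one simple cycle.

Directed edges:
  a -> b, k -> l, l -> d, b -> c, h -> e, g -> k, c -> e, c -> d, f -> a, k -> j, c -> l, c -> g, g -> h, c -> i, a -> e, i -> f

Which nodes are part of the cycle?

a, b, c, f, i

DFS with gray/black marking from c:
c gray
  d gray
  d black
  g gray
    h gray
      e gray
      e black
    h black
    k gray
      l gray
        l→d: d black — skip
      l black
      j gray
      j black
    k black
  g black
  c→e: e black — skip
  c→l: l black — skip
  i gray
    f gray
      a gray
        a→e: e black — skip
        b gray
          b→c: c is gray → back edge
Back edge closes the cycle c → i → f → a → b → c; its vertices are {a, b, c, f, i}.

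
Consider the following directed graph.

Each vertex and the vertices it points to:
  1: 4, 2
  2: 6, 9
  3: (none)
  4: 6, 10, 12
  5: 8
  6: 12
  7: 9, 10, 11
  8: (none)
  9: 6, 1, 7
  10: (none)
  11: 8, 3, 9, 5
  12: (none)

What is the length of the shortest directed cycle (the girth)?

2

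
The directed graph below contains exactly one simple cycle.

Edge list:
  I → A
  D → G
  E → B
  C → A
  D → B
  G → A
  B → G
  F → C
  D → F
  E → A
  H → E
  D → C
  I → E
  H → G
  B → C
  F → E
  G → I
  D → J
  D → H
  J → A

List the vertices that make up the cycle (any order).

DFS with gray/black marking from B:
B gray
  C gray
    A gray
    A black
  C black
  G gray
    I gray
      I→A: A black — skip
      E gray
        E→B: B is gray → back edge
Back edge closes the cycle B → G → I → E → B; its vertices are {B, E, G, I}.

B, E, G, I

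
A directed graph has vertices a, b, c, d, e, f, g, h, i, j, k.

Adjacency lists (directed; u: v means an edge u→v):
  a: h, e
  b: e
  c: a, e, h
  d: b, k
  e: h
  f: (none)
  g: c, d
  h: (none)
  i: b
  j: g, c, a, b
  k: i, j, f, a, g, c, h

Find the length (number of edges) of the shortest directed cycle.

For each vertex v, BFS finds the shortest path from v back to v.
The shortest such closed walk is g → d → k → g, length 3.

3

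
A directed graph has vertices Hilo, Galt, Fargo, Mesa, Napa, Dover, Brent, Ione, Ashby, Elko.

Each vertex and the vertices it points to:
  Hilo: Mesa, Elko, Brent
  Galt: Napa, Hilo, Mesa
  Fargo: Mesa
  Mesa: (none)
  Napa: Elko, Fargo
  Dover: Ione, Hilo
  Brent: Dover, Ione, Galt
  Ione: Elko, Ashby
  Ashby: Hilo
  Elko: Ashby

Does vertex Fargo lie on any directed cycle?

Fargo lies on a cycle iff there is a path from Fargo back to itself.
Exploring from Fargo, it never reaches itself; equivalently, its strongly connected component is a singleton.

No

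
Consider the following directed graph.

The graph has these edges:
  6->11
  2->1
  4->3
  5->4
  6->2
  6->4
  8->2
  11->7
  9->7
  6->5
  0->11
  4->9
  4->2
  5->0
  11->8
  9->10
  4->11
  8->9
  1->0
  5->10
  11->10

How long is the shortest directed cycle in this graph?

5

For each vertex v, BFS finds the shortest path from v back to v.
The shortest such closed walk is 11 → 8 → 2 → 1 → 0 → 11, length 5.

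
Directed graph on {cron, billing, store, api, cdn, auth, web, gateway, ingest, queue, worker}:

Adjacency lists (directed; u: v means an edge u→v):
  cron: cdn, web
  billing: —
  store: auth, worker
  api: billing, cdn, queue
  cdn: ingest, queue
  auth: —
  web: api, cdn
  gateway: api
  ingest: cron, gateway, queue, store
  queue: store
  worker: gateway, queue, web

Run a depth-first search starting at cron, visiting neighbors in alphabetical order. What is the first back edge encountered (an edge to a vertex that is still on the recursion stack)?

DFS from cron (visiting neighbors in alphabetical order); mark gray on enter, black on exit:
cron gray
  cdn gray
    ingest gray
      ingest→cron: cron is gray → back edge
First back edge: ingest → cron.

ingest→cron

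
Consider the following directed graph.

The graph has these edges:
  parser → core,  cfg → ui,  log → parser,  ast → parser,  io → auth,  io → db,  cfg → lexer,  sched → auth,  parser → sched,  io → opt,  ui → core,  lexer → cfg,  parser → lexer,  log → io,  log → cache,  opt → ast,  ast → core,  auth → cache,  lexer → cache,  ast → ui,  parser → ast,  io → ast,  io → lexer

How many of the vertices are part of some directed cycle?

4

A vertex is on a directed cycle iff it belongs to a strongly connected component of size ≥ 2 (or has a self-loop).
The vertices on cycles are {ast, cfg, lexer, parser} — 4 in total.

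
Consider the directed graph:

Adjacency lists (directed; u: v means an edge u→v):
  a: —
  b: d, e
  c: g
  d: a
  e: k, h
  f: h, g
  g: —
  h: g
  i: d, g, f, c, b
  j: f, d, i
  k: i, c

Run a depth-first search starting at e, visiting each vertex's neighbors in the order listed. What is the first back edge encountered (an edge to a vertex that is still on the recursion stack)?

DFS from e (visiting each vertex's neighbors in the order listed); mark gray on enter, black on exit:
e gray
  k gray
    i gray
      d gray
        a gray
        a black
      d black
      g gray
      g black
      f gray
        h gray
          h→g: g black — skip
        h black
        f→g: g black — skip
      f black
      c gray
        c→g: g black — skip
      c black
      b gray
        b→d: d black — skip
        b→e: e is gray → back edge
First back edge: b → e.

b→e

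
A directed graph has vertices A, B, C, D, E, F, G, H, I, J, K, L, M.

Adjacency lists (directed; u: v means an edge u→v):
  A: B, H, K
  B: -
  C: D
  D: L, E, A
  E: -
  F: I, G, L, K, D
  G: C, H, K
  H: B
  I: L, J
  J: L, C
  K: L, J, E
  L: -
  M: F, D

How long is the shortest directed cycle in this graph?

5

For each vertex v, BFS finds the shortest path from v back to v.
The shortest such closed walk is C → D → A → K → J → C, length 5.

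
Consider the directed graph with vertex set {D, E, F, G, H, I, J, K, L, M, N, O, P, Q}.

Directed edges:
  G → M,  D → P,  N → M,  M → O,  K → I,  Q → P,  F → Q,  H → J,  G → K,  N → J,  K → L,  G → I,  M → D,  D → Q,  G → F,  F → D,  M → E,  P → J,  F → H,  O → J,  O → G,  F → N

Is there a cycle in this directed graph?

DFS with white/gray/black marking, starting from O:
O gray
  J gray
  J black
  G gray
    I gray
    I black
    F gray
      H gray
        H→J: J black — skip
      H black
      N gray
        N→J: J black — skip
        M gray
          D gray
            Q gray
              P gray
                P→J: J black — skip
              P black
            Q black
            D→P: P black — skip
          D black
          E gray
          E black
          M→O: O is gray → back edge
Back edge found, so a cycle exists: O → G → F → N → M → O.

Yes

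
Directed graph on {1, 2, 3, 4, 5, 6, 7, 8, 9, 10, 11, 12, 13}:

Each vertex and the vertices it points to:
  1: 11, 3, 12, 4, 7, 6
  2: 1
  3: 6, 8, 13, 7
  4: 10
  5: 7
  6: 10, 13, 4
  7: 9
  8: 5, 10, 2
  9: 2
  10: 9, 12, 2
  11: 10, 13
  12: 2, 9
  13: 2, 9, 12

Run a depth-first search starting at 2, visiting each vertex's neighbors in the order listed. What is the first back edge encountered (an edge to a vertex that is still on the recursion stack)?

DFS from 2 (visiting each vertex's neighbors in the order listed); mark gray on enter, black on exit:
2 gray
  1 gray
    11 gray
      10 gray
        9 gray
          9→2: 2 is gray → back edge
First back edge: 9 → 2.

9->2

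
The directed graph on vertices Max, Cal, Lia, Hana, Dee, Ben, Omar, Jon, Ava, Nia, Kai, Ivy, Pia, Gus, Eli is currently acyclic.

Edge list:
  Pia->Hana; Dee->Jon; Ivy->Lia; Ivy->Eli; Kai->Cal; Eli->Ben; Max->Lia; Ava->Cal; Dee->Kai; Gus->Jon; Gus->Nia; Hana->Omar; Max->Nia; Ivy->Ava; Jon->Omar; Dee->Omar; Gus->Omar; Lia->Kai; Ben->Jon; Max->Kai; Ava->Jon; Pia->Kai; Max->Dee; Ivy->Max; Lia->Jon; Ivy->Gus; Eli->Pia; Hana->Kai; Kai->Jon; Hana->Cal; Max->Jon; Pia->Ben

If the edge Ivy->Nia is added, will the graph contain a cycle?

No

Adding Ivy→Nia creates a cycle iff Nia can already reach Ivy.
Explore from Nia: no path reaches Ivy. The graph stays acyclic.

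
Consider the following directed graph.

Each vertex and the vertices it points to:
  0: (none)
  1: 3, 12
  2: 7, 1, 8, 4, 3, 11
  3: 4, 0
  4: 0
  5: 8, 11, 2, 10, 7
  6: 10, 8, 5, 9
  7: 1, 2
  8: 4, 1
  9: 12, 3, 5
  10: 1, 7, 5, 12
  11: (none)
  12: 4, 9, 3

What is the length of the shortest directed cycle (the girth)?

2

For each vertex v, BFS finds the shortest path from v back to v.
The shortest such closed walk is 5 → 10 → 5, length 2.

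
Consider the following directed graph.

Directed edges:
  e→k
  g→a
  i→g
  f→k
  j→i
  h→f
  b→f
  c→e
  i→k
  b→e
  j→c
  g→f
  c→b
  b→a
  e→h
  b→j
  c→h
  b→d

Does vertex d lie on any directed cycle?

No

d lies on a cycle iff there is a path from d back to itself.
Exploring from d, it never reaches itself; equivalently, its strongly connected component is a singleton.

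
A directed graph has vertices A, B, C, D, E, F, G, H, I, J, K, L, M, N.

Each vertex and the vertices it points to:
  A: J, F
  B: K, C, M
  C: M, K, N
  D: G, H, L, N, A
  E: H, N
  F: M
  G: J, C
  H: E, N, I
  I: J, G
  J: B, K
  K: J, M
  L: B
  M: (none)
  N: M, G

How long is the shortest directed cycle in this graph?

2

For each vertex v, BFS finds the shortest path from v back to v.
The shortest such closed walk is H → E → H, length 2.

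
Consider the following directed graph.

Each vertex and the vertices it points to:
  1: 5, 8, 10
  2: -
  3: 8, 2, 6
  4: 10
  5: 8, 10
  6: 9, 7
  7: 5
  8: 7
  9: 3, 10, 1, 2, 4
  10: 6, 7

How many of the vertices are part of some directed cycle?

A vertex is on a directed cycle iff it belongs to a strongly connected component of size ≥ 2 (or has a self-loop).
The vertices on cycles are {1, 3, 4, 5, 6, 7, 8, 9, 10} — 9 in total.

9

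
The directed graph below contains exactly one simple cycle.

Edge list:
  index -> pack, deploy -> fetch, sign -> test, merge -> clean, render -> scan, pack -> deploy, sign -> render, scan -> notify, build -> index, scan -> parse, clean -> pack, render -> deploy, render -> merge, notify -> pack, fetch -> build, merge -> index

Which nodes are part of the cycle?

DFS with gray/black marking from deploy:
deploy gray
  fetch gray
    build gray
      index gray
        pack gray
          pack→deploy: deploy is gray → back edge
Back edge closes the cycle deploy → fetch → build → index → pack → deploy; its vertices are {pack, build, fetch, index, deploy}.

pack, build, fetch, index, deploy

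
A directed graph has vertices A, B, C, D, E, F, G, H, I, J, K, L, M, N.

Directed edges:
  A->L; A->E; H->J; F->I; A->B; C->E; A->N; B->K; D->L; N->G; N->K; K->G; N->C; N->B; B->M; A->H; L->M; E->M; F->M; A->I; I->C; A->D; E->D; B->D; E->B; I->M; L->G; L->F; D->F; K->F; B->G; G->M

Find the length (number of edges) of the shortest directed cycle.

5

For each vertex v, BFS finds the shortest path from v back to v.
The shortest such closed walk is C → E → D → F → I → C, length 5.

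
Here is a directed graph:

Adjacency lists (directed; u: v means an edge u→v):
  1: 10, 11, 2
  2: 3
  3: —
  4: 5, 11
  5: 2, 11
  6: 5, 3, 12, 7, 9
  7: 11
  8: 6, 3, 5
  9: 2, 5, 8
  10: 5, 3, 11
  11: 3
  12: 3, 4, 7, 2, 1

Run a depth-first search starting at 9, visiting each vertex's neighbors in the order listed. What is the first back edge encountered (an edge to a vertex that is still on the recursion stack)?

6->9

DFS from 9 (visiting each vertex's neighbors in the order listed); mark gray on enter, black on exit:
9 gray
  2 gray
    3 gray
    3 black
  2 black
  5 gray
    5→2: 2 black — skip
    11 gray
      11→3: 3 black — skip
    11 black
  5 black
  8 gray
    6 gray
      6→5: 5 black — skip
      6→3: 3 black — skip
      12 gray
        12→3: 3 black — skip
        4 gray
          4→5: 5 black — skip
          4→11: 11 black — skip
        4 black
        7 gray
          7→11: 11 black — skip
        7 black
        12→2: 2 black — skip
        1 gray
          10 gray
            10→5: 5 black — skip
            10→3: 3 black — skip
            10→11: 11 black — skip
          10 black
          1→11: 11 black — skip
          1→2: 2 black — skip
        1 black
      12 black
      6→7: 7 black — skip
      6→9: 9 is gray → back edge
First back edge: 6 → 9.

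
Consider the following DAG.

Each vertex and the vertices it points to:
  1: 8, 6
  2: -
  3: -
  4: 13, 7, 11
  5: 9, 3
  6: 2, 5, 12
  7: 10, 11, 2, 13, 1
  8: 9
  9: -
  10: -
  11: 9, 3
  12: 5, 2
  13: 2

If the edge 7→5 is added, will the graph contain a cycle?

No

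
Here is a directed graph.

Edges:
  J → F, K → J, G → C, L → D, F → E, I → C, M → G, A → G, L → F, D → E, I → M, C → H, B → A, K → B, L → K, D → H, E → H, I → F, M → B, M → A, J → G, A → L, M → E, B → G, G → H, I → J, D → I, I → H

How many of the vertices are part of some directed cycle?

A vertex is on a directed cycle iff it belongs to a strongly connected component of size ≥ 2 (or has a self-loop).
The vertices on cycles are {A, B, D, I, K, L, M} — 7 in total.

7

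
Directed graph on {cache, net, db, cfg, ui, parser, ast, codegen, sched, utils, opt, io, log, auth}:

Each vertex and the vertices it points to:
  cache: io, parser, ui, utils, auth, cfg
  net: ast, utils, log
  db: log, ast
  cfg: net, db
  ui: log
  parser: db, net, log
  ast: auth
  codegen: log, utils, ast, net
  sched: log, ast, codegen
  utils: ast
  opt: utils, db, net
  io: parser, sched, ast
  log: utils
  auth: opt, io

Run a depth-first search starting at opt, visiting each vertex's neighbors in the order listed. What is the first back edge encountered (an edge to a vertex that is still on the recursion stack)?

auth->opt

DFS from opt (visiting each vertex's neighbors in the order listed); mark gray on enter, black on exit:
opt gray
  utils gray
    ast gray
      auth gray
        auth→opt: opt is gray → back edge
First back edge: auth → opt.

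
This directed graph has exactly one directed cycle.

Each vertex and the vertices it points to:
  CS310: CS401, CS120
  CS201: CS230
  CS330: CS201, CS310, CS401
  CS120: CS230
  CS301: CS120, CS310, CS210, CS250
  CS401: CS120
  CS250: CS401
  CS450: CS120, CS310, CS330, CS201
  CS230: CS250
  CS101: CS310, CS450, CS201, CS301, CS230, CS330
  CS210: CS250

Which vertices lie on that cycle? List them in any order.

CS120, CS230, CS250, CS401

DFS with gray/black marking from CS401:
CS401 gray
  CS120 gray
    CS230 gray
      CS250 gray
        CS250→CS401: CS401 is gray → back edge
Back edge closes the cycle CS401 → CS120 → CS230 → CS250 → CS401; its vertices are {CS120, CS230, CS250, CS401}.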